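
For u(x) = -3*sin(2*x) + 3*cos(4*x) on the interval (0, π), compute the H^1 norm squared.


||u||_{H^1(0,π)}^2 = 99*π

u'(x) = -12*sin(4*x) - 6*cos(2*x).
Expand u² and (u')² and integrate term by term on (0, π), using: for integers n ≥ 1, ∫_0^π sin²(nx) dx = ∫_0^π cos²(nx) dx = π/2; for n ≠ n', ∫_0^π sin(nx)sin(n'x) dx = ∫_0^π cos(nx)cos(n'x) dx = 0; and by product-to-sum, ∫_0^π sin(nx)cos(n'x) dx = ½∫_0^π [sin((n+n')x) + sin((n−n')x)] dx, which is 0 when n+n' is even and 2n/(n²−n'²) when n+n' is odd (it need not vanish on (0, π)).
  u² squared terms: (-3)²·∫sin(2x)² dx = 9·π/2 = 9*π/2;  (3)²·∫cos(4x)² dx = 9·π/2 = 9*π/2.
  u² cross terms: 2·(-3)·(3)·∫sin(2x)·cos(4x) dx = -18·(0) = 0.
  So ∫_0^π u² dx = 9*π/2 + 9*π/2 + 0 = 9*π.
  (u')² squared terms: (-12)²·∫sin(4x)² dx = 144·π/2 = 72*π;  (-6)²·∫cos(2x)² dx = 36·π/2 = 18*π.
  (u')² cross terms: 2·(-12)·(-6)·∫sin(4x)·cos(2x) dx = 144·(0) = 0.
  So ∫_0^π (u')² dx = 72*π + 18*π + 0 = 90*π.
||u||_{H^1}^2 = (9*π) + (90*π) = 99*π.


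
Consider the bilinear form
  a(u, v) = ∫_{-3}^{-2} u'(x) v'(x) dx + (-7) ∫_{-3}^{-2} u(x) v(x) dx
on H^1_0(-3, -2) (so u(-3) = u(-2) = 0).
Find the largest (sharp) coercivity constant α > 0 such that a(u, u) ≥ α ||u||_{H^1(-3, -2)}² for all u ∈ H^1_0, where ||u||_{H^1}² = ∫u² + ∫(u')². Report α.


α = (-7 + π^2)/(1 + π^2)

Coercivity of a(·,·) on H^1_0(-3, -2) means a(u, u) ≥ α ||u||_{H^1}² for every u ∈ H^1_0.
The interval has length L = 1, and Poincaré/coercivity depend only on L. Here a(u, u) = ∫(u')² + (-7)·∫u².
Here c = -7 < 0 with |c| < (π/L)² = π^2, so coercivity still holds. The condition a(u,u) ≥ α||u||_{H^1}² reads (1−α)∫(u')² ≥ (α−c)∫u². Any admissible α is ≤ 1 (rapidly oscillating u have ∫u²/∫(u')² → 0), and α = 1 would force 0 ≥ (1−c)∫u², impossible since c < 1; so 1−α > 0. By the sharp Poincaré inequality on H^1_0 of an interval of length L, ∫(u')² ≥ (π/L)²∫u² with equality for the first sine mode sin(π(x−x₀)/L) (x₀ the left endpoint), so the inequality holds for all u iff (1−α)(π/L)² ≥ α − c, i.e. α ≤ ((π/L)² + c)/((π/L)² + 1) = (1 + c(L/π)²)/(1 + (L/π)²). (Direct route, valid since c ≤ 0: Poincaré gives c∫u² ≥ c(L/π)²∫(u')², so a(u,u) ≥ (1 + c(L/π)²)∫(u')², while ||u||_{H^1}² ≤ (1 + (L/π)²)∫(u')²; dividing yields the same α.) With (π/L)² = π^2 and c = -7, the largest admissible constant is α = ((π/L)² + c)/((π/L)² + 1).
Simplifying, α = (-7 + π^2)/(1 + π^2).


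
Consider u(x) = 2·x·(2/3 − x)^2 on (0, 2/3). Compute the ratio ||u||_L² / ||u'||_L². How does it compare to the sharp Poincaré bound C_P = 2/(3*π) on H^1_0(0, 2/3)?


||u||_L² / ||u'||_L² = sqrt(14)/21 < C_P = 2/(3*π).

u(x) = 2·x·(2/3 − x)^2, so u'(x) = 6*x^2 - 16*x/3 + 8/9.
u(x) = 2·x·(2/3 − x)^2 vanishes at x = 0 and x = 2/3, so u ∈ H^1_0(0, 2/3). Differentiate via the product rule and integrate the resulting polynomials term by term.
  ∫_0^2/3 u² dx = ∫_0^2/3 (4*x^6 - 32*x^5/3 + 32*x^4/3 - 128*x^3/27 + 64*x^2/81) dx. Term by term:
    ∫_0^2/3 4*x^6 dx = 512/15309;  ∫_0^2/3 -32*x^5/3 dx = -1024/6561;  ∫_0^2/3 32*x^4/3 dx = 1024/3645;
    ∫_0^2/3 -128*x^3/27 dx = -512/2187;  ∫_0^2/3 64*x^2/81 dx = 512/6561.
  Sum: 512/15309 − 1024/6561 + 1024/3645 − 512/2187 + 512/6561 = 512/229635.
  ∫_0^2/3 (u')² dx = ∫_0^2/3 (36*x^4 - 64*x^3 + 352*x^2/9 - 256*x/27 + 64/81) dx. Term by term:
    ∫_0^2/3 36*x^4 dx = 128/135;  ∫_0^2/3 -64*x^3 dx = -256/81;  ∫_0^2/3 352*x^2/9 dx = 2816/729;
    ∫_0^2/3 -256*x/27 dx = -512/243;  ∫_0^2/3 64/81 dx = 128/243.
  Sum: 128/135 − 256/81 + 2816/729 − 512/243 + 128/243 = 256/3645.
∫_0^2/3 u² dx = 512/229635, so ||u||_L² = 16*sqrt(70)/2835.
∫_0^2/3 (u')² dx = 256/3645, so ||u'||_L² = 16*sqrt(5)/135.
Ratio ||u||_L² / ||u'||_L² = sqrt(14)/21.
Sharp Poincaré constant on H^1_0(0, 2/3) is C_P = L/π = 2/(3*π), achieved by sin(3*π/2·x).
A polynomial bump cannot attain the sharp Poincaré constant (only the first sine eigenfunction does), so the ratio is strictly less than C_P, consistent with ||u||_L² ≤ C_P ||u'||_L².


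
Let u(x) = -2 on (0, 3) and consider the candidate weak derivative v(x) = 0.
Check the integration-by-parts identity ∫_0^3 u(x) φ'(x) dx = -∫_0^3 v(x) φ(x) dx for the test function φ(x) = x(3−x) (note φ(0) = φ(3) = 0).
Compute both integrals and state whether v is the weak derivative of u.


LHS = 0, RHS = 0. Yes, v = u' weakly.

u(x) = -2, classical derivative u'(x) = 0.
φ(x) = x(3−x), so φ'(x) = 3 - 2*x.
Note φ(0) = φ(3) = 0, so the boundary term u·φ vanishes.
LHS = ∫_0^3 u(x) φ'(x) dx = ∫_0^3 (4*x - 6) dx. Term by term:
  ∫_0^3 4*x dx = 18;  ∫_0^3 -6 dx = -18.
Sum: 18 − 18 = 0.
So LHS = 0.
∫_0^3 v(x) φ(x) dx = ∫_0^3 (0) dx. Term by term:
  ∫_0^3 0 dx = 0.
So RHS = -∫_0^3 v(x) φ(x) dx = 0.
LHS = RHS, so the identity holds for this test φ.
Moreover u is smooth here and v(x) = u'(x) = 0 pointwise, so the identity holds for every test function. Hence v is the weak derivative of u.


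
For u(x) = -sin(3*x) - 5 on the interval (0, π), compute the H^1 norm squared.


||u||_{H^1(0,π)}^2 = 20/3 + 30*π

u'(x) = -3*cos(3*x).
Expand u² and (u')² and integrate term by term on (0, π), using: for integers n ≥ 1, ∫_0^π sin²(nx) dx = ∫_0^π cos²(nx) dx = π/2; for n ≠ n', ∫_0^π sin(nx)sin(n'x) dx = ∫_0^π cos(nx)cos(n'x) dx = 0; and by product-to-sum, ∫_0^π sin(nx)cos(n'x) dx = ½∫_0^π [sin((n+n')x) + sin((n−n')x)] dx, which is 0 when n+n' is even and 2n/(n²−n'²) when n+n' is odd (it need not vanish on (0, π)). For the constant mode: ∫_0^π 1 dx = π, ∫_0^π cos(nx) dx = 0, ∫_0^π sin(nx) dx = (1−(−1)^n)/n.
  u² squared terms: (-5)²·∫1 dx = 25·π = 25*π;  (-1)²·∫sin(3x)² dx = 1·π/2 = π/2.
  u² cross terms: 2·(-5)·(-1)·∫1·sin(3x) dx = 10·(2/3) = 20/3.
  So ∫_0^π u² dx = 25*π + π/2 + 20/3 = 20/3 + 51*π/2.
  (u')² squared terms: (-3)²·∫cos(3x)² dx = 9·π/2 = 9*π/2.
  So ∫_0^π (u')² dx = 9*π/2.
||u||_{H^1}^2 = (20/3 + 51*π/2) + (9*π/2) = 20/3 + 30*π.


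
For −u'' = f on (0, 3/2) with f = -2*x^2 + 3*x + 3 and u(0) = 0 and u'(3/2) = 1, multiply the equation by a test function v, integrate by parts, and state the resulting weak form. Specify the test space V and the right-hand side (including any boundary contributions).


V = {v ∈ H^1(0, 3/2) : v(0) = 0} (test functions vanish at x = 0 where u is specified); weak form: ∫_0^3/2 u'v' dx = ∫_0^3/2 (-2*x^2 + 3*x + 3) v dx + v(3/2) for all v ∈ V.

Multiply both sides by a test function v and integrate from 0 to 3/2:
  ∫_0^3/2 −u''(x) v(x) dx = ∫_0^3/2 f(x) v(x) dx.
Integrate the LHS by parts once:
  ∫_0^3/2 −u'' v dx = −[u'(x) v(x)]_0^3/2 + ∫_0^3/2 u'(x) v'(x) dx.
Thus ∫_0^3/2 u'(x) v'(x) dx = ∫_0^3/2 f(x) v(x) dx + [u'(x) v(x)]_0^3/2.
Choose V so that boundary terms are either known or forced to vanish.
Mixed BC: u(0) = 0 (Dirichlet) and u'(3/2) = 1 (Neumann). Define V = {v ∈ H^1(0, 3/2) : v(0) = 0}. Then [u' v]_0^3/2 = u'(3/2)·v(3/2) − u'(0)·0 = v(3/2).
Weak formulation: find u (satisfying any essential BC) such that ∫_0^3/2 u'(x) v'(x) dx = ∫_0^3/2 f v dx + v(3/2) for all v ∈ V (Dirichlet at 0 absorbed into V; Neumann datum at x = 3/2 contributes the boundary term).
Substituting f(x) = -2*x^2 + 3*x + 3, the right-hand side is ∫_0^3/2 (-2*x^2 + 3*x + 3) v dx + v(3/2).


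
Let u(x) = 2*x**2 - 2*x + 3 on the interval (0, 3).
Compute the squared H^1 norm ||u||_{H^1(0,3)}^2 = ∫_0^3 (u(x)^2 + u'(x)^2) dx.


||u||_{H^1}^2 = 1167/5

The H^1 norm (squared) on an interval (0, L) is
  ||u||_{H^1}^2 = ∫_0^L u(x)^2 dx + ∫_0^L u'(x)^2 dx.
Compute u'(x) = 4*x - 2.
Then u(x)^2 = 4*x**4 - 8*x**3 + 16*x**2 - 12*x + 9 and u'(x)^2 = 16*x**2 - 16*x + 4.
Integrate each monomial from 0 to 3 using ∫_0^3 c·x^n dx = c·3^(n+1)/(n+1):
  ∫_0^3 u(x)^2 dx = ∫_0^3 (4*x^4 - 8*x^3 + 16*x^2 - 12*x + 9) dx. Term by term:
    ∫_0^3 4*x^4 dx = 972/5;  ∫_0^3 -8*x^3 dx = -162;  ∫_0^3 16*x^2 dx = 144;
    ∫_0^3 -12*x dx = -54;  ∫_0^3 9 dx = 27.
  Sum: 972/5 − 162 + 144 − 54 + 27 = 747/5.
  ∫_0^3 u'(x)^2 dx = ∫_0^3 (16*x^2 - 16*x + 4) dx. Term by term:
    ∫_0^3 16*x^2 dx = 144;  ∫_0^3 -16*x dx = -72;  ∫_0^3 4 dx = 12.
  Sum: 144 − 72 + 12 = 84.
Adding: ||u||_{H^1}^2 = 747/5 + 84 = 1167/5.


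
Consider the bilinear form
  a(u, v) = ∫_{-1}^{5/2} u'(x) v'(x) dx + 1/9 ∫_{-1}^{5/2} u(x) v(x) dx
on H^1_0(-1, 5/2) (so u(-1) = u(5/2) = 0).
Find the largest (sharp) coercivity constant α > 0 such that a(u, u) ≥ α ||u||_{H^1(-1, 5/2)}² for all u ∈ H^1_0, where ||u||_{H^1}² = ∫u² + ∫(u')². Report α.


α = (49 + 36*π^2)/(9*(4*π^2 + 49))

Coercivity of a(·,·) on H^1_0(-1, 5/2) means a(u, u) ≥ α ||u||_{H^1}² for every u ∈ H^1_0.
The interval has length L = 7/2, and Poincaré/coercivity depend only on L. Here a(u, u) = ∫(u')² + (1/9)·∫u².
Here 0 < c = 1/9 < 1. The condition a(u,u) ≥ α||u||_{H^1}² reads (1−α)∫(u')² ≥ (α−c)∫u². Any admissible α is ≤ 1 (rapidly oscillating u have ∫u²/∫(u')² → 0), and α = 1 would force 0 ≥ (1−c)∫u², impossible since c < 1; so 1−α > 0. By the sharp Poincaré inequality on H^1_0 of an interval of length L, ∫(u')² ≥ (π/L)²∫u² with equality for the first sine mode sin(π(x−x₀)/L) (x₀ the left endpoint), so the inequality holds for all u iff (1−α)(π/L)² ≥ α − c, i.e. α ≤ ((π/L)² + c)/((π/L)² + 1) = (1 + c(L/π)²)/(1 + (L/π)²). With (π/L)² = 4*π^2/49 and c = 1/9, the largest admissible constant is α = ((π/L)² + c)/((π/L)² + 1).
Simplifying, α = (49 + 36*π^2)/(9*(4*π^2 + 49)).


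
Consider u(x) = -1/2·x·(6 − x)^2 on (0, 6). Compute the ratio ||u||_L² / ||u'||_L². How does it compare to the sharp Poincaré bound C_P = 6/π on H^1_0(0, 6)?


||u||_L² / ||u'||_L² = 3*sqrt(14)/7 < C_P = 6/π.

u(x) = -1/2·x·(6 − x)^2, so u'(x) = 3*(2 - x)*(x/2 - 3).
u(x) = -1/2·x·(6 − x)^2 vanishes at x = 0 and x = 6, so u ∈ H^1_0(0, 6). Differentiate via the product rule and integrate the resulting polynomials term by term.
  ∫_0^6 u² dx = ∫_0^6 (x^6/4 - 6*x^5 + 54*x^4 - 216*x^3 + 324*x^2) dx. Term by term:
    ∫_0^6 x^6/4 dx = 69984/7;  ∫_0^6 -6*x^5 dx = -46656;  ∫_0^6 54*x^4 dx = 419904/5;
    ∫_0^6 -216*x^3 dx = -69984;  ∫_0^6 324*x^2 dx = 23328.
  Sum: 69984/7 − 46656 + 419904/5 − 69984 + 23328 = 23328/35.
  ∫_0^6 (u')² dx = ∫_0^6 (9*x^4/4 - 36*x^3 + 198*x^2 - 432*x + 324) dx. Term by term:
    ∫_0^6 9*x^4/4 dx = 17496/5;  ∫_0^6 -36*x^3 dx = -11664;  ∫_0^6 198*x^2 dx = 14256;
    ∫_0^6 -432*x dx = -7776;  ∫_0^6 324 dx = 1944.
  Sum: 17496/5 − 11664 + 14256 − 7776 + 1944 = 1296/5.
∫_0^6 u² dx = 23328/35, so ||u||_L² = 108*sqrt(70)/35.
∫_0^6 (u')² dx = 1296/5, so ||u'||_L² = 36*sqrt(5)/5.
Ratio ||u||_L² / ||u'||_L² = 3*sqrt(14)/7.
Sharp Poincaré constant on H^1_0(0, 6) is C_P = L/π = 6/π, achieved by sin(π/6·x).
A polynomial bump cannot attain the sharp Poincaré constant (only the first sine eigenfunction does), so the ratio is strictly less than C_P, consistent with ||u||_L² ≤ C_P ||u'||_L².


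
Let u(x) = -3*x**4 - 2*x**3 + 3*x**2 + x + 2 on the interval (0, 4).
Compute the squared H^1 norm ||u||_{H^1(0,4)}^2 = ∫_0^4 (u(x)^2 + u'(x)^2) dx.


||u||_{H^1}^2 = 15158884/21

The H^1 norm (squared) on an interval (0, L) is
  ||u||_{H^1}^2 = ∫_0^L u(x)^2 dx + ∫_0^L u'(x)^2 dx.
Compute u'(x) = -12*x**3 - 6*x**2 + 6*x + 1.
Then u(x)^2 = 9*x**8 + 12*x**7 - 14*x**6 - 18*x**5 - 7*x**4 - 2*x**3 + 13*x**2 + 4*x + 4 and u'(x)^2 = 144*x**6 + 144*x**5 - 108*x**4 - 96*x**3 + 24*x**2 + 12*x + 1.
Integrate each monomial from 0 to 4 using ∫_0^4 c·x^n dx = c·4^(n+1)/(n+1):
  ∫_0^4 u(x)^2 dx = ∫_0^4 (9*x^8 + 12*x^7 - 14*x^6 - 18*x^5 - 7*x^4 - 2*x^3 + 13*x^2 + 4*x + 4) dx. Term by term:
    ∫_0^4 9*x^8 dx = 262144;  ∫_0^4 12*x^7 dx = 98304;  ∫_0^4 -14*x^6 dx = -32768;
    ∫_0^4 -18*x^5 dx = -12288;  ∫_0^4 -7*x^4 dx = -7168/5;  ∫_0^4 -2*x^3 dx = -128;
    ∫_0^4 13*x^2 dx = 832/3;  ∫_0^4 4*x dx = 32;  ∫_0^4 4 dx = 16.
  Sum: 262144 + 98304 − 32768 − 12288 − 7168/5 − 128 + 832/3 + 32 + 16 = 4712336/15.
  ∫_0^4 u'(x)^2 dx = ∫_0^4 (144*x^6 + 144*x^5 - 108*x^4 - 96*x^3 + 24*x^2 + 12*x + 1) dx. Term by term:
    ∫_0^4 144*x^6 dx = 2359296/7;  ∫_0^4 144*x^5 dx = 98304;  ∫_0^4 -108*x^4 dx = -110592/5;
    ∫_0^4 -96*x^3 dx = -6144;  ∫_0^4 24*x^2 dx = 512;  ∫_0^4 12*x dx = 96;
    ∫_0^4 1 dx = 4.
  Sum: 2359296/7 + 98304 − 110592/5 − 6144 + 512 + 96 + 4 = 14269356/35.
Adding: ||u||_{H^1}^2 = 4712336/15 + 14269356/35 = 15158884/21.


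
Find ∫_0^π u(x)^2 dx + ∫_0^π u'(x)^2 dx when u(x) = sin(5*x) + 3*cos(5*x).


||u||_{H^1(0,π)}^2 = 130*π

u'(x) = -15*sin(5*x) + 5*cos(5*x).
Expand u² and (u')² and integrate term by term on (0, π), using: for integers n ≥ 1, ∫_0^π sin²(nx) dx = ∫_0^π cos²(nx) dx = π/2; for n ≠ n', ∫_0^π sin(nx)sin(n'x) dx = ∫_0^π cos(nx)cos(n'x) dx = 0; and by product-to-sum, ∫_0^π sin(nx)cos(n'x) dx = ½∫_0^π [sin((n+n')x) + sin((n−n')x)] dx, which is 0 when n+n' is even and 2n/(n²−n'²) when n+n' is odd (it need not vanish on (0, π)).
  u² squared terms: (3)²·∫cos(5x)² dx = 9·π/2 = 9*π/2;  (1)²·∫sin(5x)² dx = 1·π/2 = π/2.
  u² cross terms: 2·(3)·(1)·∫cos(5x)·sin(5x) dx = 6·(0) = 0.
  So ∫_0^π u² dx = 9*π/2 + π/2 + 0 = 5*π.
  (u')² squared terms: (-15)²·∫sin(5x)² dx = 225·π/2 = 225*π/2;  (5)²·∫cos(5x)² dx = 25·π/2 = 25*π/2.
  (u')² cross terms: 2·(-15)·(5)·∫sin(5x)·cos(5x) dx = -150·(0) = 0.
  So ∫_0^π (u')² dx = 225*π/2 + 25*π/2 + 0 = 125*π.
||u||_{H^1}^2 = (5*π) + (125*π) = 130*π.


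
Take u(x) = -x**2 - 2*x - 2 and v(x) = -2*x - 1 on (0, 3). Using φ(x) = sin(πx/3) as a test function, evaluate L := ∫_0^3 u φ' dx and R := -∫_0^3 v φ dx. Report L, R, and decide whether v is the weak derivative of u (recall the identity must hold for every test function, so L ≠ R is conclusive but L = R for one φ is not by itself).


LHS = 30/π, RHS = 24/π. No, v is not the weak derivative of u.

u(x) = -x**2 - 2*x - 2, classical derivative u'(x) = -2*x - 2.
φ(x) = sin(πx/3), so φ'(x) = π*cos(π*x/3)/3.
Note φ(0) = φ(3) = 0, so the boundary term u·φ vanishes.
LHS = ∫_0^3 u(x) φ'(x) dx = ∫_0^3 (-π*x^2*cos(π*x/3)/3 - 2*π*x*cos(π*x/3)/3 - 2*π*cos(π*x/3)/3) dx. Term by term:
  ∫_0^3 -2*π*cos(π*x/3)/3 dx = 0;  ∫_0^3 -2*π*x*cos(π*x/3)/3 dx = 12/π;  ∫_0^3 -π*x^2*cos(π*x/3)/3 dx = 18/π.
Sum: 0 + 12/π + 18/π = 30/π.
So LHS = 30/π.
∫_0^3 v(x) φ(x) dx = ∫_0^3 (-2*x*sin(π*x/3) - sin(π*x/3)) dx. Term by term:
  ∫_0^3 -sin(π*x/3) dx = -6/π;  ∫_0^3 -2*x*sin(π*x/3) dx = -18/π.
Sum: -6/π − 18/π = -24/π.
So RHS = -∫_0^3 v(x) φ(x) dx = 24/π.
LHS − RHS = 6/π ≠ 0, so the identity fails.
(For a valid weak derivative the identity must hold for EVERY test function, in particular this one. The failure shows v is NOT the weak derivative of u.)
Correct weak derivative would be u'(x) = -2*x - 2.


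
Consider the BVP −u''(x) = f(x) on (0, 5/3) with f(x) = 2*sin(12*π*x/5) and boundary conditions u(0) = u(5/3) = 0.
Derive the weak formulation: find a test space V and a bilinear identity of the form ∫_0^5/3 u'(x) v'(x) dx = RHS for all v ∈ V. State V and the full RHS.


V = H^1_0(0, 5/3) (so v(0) = v(5/3) = 0); weak form: ∫_0^5/3 u'v' dx = ∫_0^5/3 (2*sin(12*π*x/5)) v dx for all v ∈ V.

Multiply both sides by a test function v and integrate from 0 to 5/3:
  ∫_0^5/3 −u''(x) v(x) dx = ∫_0^5/3 f(x) v(x) dx.
Integrate the LHS by parts once:
  ∫_0^5/3 −u'' v dx = −[u'(x) v(x)]_0^5/3 + ∫_0^5/3 u'(x) v'(x) dx.
Thus ∫_0^5/3 u'(x) v'(x) dx = ∫_0^5/3 f(x) v(x) dx + [u'(x) v(x)]_0^5/3.
Choose V so that boundary terms are either known or forced to vanish.
u is Dirichlet: u(0) = u(5/3) = 0. Let V = H^1_0(0, 5/3); then v(0) = v(5/3) = 0, and [u' v]_0^5/3 = 0.
Weak formulation: find u (satisfying any essential BC) such that ∫_0^5/3 u'(x) v'(x) dx = ∫_0^5/3 f v dx for all v ∈ V.
Substituting f(x) = 2*sin(12*π*x/5), the right-hand side is ∫_0^5/3 (2*sin(12*π*x/5)) v dx.


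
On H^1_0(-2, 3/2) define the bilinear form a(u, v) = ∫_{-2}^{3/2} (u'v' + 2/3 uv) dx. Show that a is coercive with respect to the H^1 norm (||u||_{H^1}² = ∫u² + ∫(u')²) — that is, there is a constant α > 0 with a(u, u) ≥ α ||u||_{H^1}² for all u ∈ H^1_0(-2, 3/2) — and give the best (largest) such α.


α = 2*(49 + 6*π^2)/(3*(4*π^2 + 49))

Coercivity of a(·,·) on H^1_0(-2, 3/2) means a(u, u) ≥ α ||u||_{H^1}² for every u ∈ H^1_0.
The interval has length L = 7/2, and Poincaré/coercivity depend only on L. Here a(u, u) = ∫(u')² + (2/3)·∫u².
Here 0 < c = 2/3 < 1. The condition a(u,u) ≥ α||u||_{H^1}² reads (1−α)∫(u')² ≥ (α−c)∫u². Any admissible α is ≤ 1 (rapidly oscillating u have ∫u²/∫(u')² → 0), and α = 1 would force 0 ≥ (1−c)∫u², impossible since c < 1; so 1−α > 0. By the sharp Poincaré inequality on H^1_0 of an interval of length L, ∫(u')² ≥ (π/L)²∫u² with equality for the first sine mode sin(π(x−x₀)/L) (x₀ the left endpoint), so the inequality holds for all u iff (1−α)(π/L)² ≥ α − c, i.e. α ≤ ((π/L)² + c)/((π/L)² + 1) = (1 + c(L/π)²)/(1 + (L/π)²). With (π/L)² = 4*π^2/49 and c = 2/3, the largest admissible constant is α = ((π/L)² + c)/((π/L)² + 1).
Simplifying, α = 2*(49 + 6*π^2)/(3*(4*π^2 + 49)).


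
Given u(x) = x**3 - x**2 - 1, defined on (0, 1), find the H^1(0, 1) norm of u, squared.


||u||_{H^1}^2 = 55/42

The H^1 norm (squared) on an interval (0, L) is
  ||u||_{H^1}^2 = ∫_0^L u(x)^2 dx + ∫_0^L u'(x)^2 dx.
Compute u'(x) = 3*x**2 - 2*x.
Then u(x)^2 = x**6 - 2*x**5 + x**4 - 2*x**3 + 2*x**2 + 1 and u'(x)^2 = 9*x**4 - 12*x**3 + 4*x**2.
Integrate each monomial from 0 to 1 using ∫_0^1 c·x^n dx = c·1^(n+1)/(n+1):
  ∫_0^1 u(x)^2 dx = ∫_0^1 (x^6 - 2*x^5 + x^4 - 2*x^3 + 2*x^2 + 1) dx. Term by term:
    ∫_0^1 x^6 dx = 1/7;  ∫_0^1 -2*x^5 dx = -1/3;  ∫_0^1 x^4 dx = 1/5;
    ∫_0^1 -2*x^3 dx = -1/2;  ∫_0^1 2*x^2 dx = 2/3;  ∫_0^1 1 dx = 1.
  Sum: 1/7 − 1/3 + 1/5 − 1/2 + 2/3 + 1 = 247/210.
  ∫_0^1 u'(x)^2 dx = ∫_0^1 (9*x^4 - 12*x^3 + 4*x^2) dx. Term by term:
    ∫_0^1 9*x^4 dx = 9/5;  ∫_0^1 -12*x^3 dx = -3;  ∫_0^1 4*x^2 dx = 4/3.
  Sum: 9/5 − 3 + 4/3 = 2/15.
Adding: ||u||_{H^1}^2 = 247/210 + 2/15 = 55/42.


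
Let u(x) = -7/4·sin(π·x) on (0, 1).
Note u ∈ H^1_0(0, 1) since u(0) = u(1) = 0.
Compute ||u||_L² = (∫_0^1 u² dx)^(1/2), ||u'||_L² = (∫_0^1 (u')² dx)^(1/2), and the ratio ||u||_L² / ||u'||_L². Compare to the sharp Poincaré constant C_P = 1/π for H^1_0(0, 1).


||u||_L² / ||u'||_L² = 1/π = C_P.

u(x) = -7/4·sin(π·x), so u'(x) = -7*π*cos(π*x)/4.
Writing u(x) = A·sin(kπx/L) with A = -7/4 and k = 1, use ∫_0^L sin²(kπx/L) dx = L/2 and ∫_0^L cos²(kπx/L) dx = L/2.
u² = 49/16·sin²(π·x) and (u')² = 49*π^2/16·cos²(π·x), and each of sin², cos² integrates to L/2 = 1/2 over (0, 1).
∫_0^1 u² dx = 49/32, so ||u||_L² = 7*sqrt(2)/8.
∫_0^1 (u')² dx = 49*π^2/32, so ||u'||_L² = 7*sqrt(2)*π/8.
Ratio ||u||_L² / ||u'||_L² = 1/π.
Sharp Poincaré constant on H^1_0(0, 1) is C_P = L/π = 1/π, achieved by sin(π·x).
This is the k = 1 eigenfunction (up to amplitude), so the ratio equals the sharp Poincaré constant exactly.


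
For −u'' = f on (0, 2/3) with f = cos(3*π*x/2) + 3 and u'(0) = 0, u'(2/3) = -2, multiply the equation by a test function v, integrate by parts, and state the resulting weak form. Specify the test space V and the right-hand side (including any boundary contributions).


V = H^1(0, 2/3) (v unrestricted at boundary; u is determined up to an additive constant); weak form: ∫_0^2/3 u'v' dx = ∫_0^2/3 (cos(3*π*x/2) + 3) v dx − 2·v(2/3) for all v ∈ V.

Multiply both sides by a test function v and integrate from 0 to 2/3:
  ∫_0^2/3 −u''(x) v(x) dx = ∫_0^2/3 f(x) v(x) dx.
Integrate the LHS by parts once:
  ∫_0^2/3 −u'' v dx = −[u'(x) v(x)]_0^2/3 + ∫_0^2/3 u'(x) v'(x) dx.
Thus ∫_0^2/3 u'(x) v'(x) dx = ∫_0^2/3 f(x) v(x) dx + [u'(x) v(x)]_0^2/3.
Choose V so that boundary terms are either known or forced to vanish.
u has inhomogeneous Neumann u'(0) = 0, u'(2/3) = -2. [u' v]_0^2/3 = (-2)·v(2/3) − (0)·v(0) = − 2·v(2/3). Take V = H^1(0, 2/3); boundary term becomes part of RHS.
Weak formulation: find u (satisfying any essential BC) such that ∫_0^2/3 u'(x) v'(x) dx = ∫_0^2/3 f v dx − 2·v(2/3) for all v ∈ V (Neumann data are natural BCs: they enter the RHS as boundary terms).
Substituting f(x) = cos(3*π*x/2) + 3, the right-hand side is ∫_0^2/3 (cos(3*π*x/2) + 3) v dx − 2·v(2/3).
Compatibility check (pure Neumann): taking v ≡ 1 ∈ V gives 0 = ∫_0^2/3 f dx + (-2) − (0), i.e. ∫_0^2/3 f dx must equal u'(0) − u'(2/3) = 2. Indeed ∫_0^2/3 (cos(3*π*x/2) + 3) dx = 2, so the data are compatible. The solution is then unique only up to an additive constant (fix it e.g. by requiring ∫_0^2/3 u dx = 0).


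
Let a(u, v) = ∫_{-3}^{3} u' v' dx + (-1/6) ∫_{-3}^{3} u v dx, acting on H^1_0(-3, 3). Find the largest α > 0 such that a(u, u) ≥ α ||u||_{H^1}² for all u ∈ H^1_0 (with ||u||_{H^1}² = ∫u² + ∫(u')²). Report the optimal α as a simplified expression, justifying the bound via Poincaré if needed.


α = (-6 + π^2)/(π^2 + 36)

Coercivity of a(·,·) on H^1_0(-3, 3) means a(u, u) ≥ α ||u||_{H^1}² for every u ∈ H^1_0.
The interval has length L = 6, and Poincaré/coercivity depend only on L. Here a(u, u) = ∫(u')² + (-1/6)·∫u².
Here c = -1/6 < 0 with |c| < (π/L)² = π^2/36, so coercivity still holds. The condition a(u,u) ≥ α||u||_{H^1}² reads (1−α)∫(u')² ≥ (α−c)∫u². Any admissible α is ≤ 1 (rapidly oscillating u have ∫u²/∫(u')² → 0), and α = 1 would force 0 ≥ (1−c)∫u², impossible since c < 1; so 1−α > 0. By the sharp Poincaré inequality on H^1_0 of an interval of length L, ∫(u')² ≥ (π/L)²∫u² with equality for the first sine mode sin(π(x−x₀)/L) (x₀ the left endpoint), so the inequality holds for all u iff (1−α)(π/L)² ≥ α − c, i.e. α ≤ ((π/L)² + c)/((π/L)² + 1) = (1 + c(L/π)²)/(1 + (L/π)²). (Direct route, valid since c ≤ 0: Poincaré gives c∫u² ≥ c(L/π)²∫(u')², so a(u,u) ≥ (1 + c(L/π)²)∫(u')², while ||u||_{H^1}² ≤ (1 + (L/π)²)∫(u')²; dividing yields the same α.) With (π/L)² = π^2/36 and c = -1/6, the largest admissible constant is α = ((π/L)² + c)/((π/L)² + 1).
Simplifying, α = (-6 + π^2)/(π^2 + 36).


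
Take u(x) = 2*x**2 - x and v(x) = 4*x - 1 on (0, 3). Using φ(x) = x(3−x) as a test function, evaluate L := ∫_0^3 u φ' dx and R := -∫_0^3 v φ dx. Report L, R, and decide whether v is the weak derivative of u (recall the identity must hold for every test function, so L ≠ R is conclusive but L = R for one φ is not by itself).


LHS = -45/2, RHS = -45/2. Yes, v = u' weakly.

u(x) = 2*x**2 - x, classical derivative u'(x) = 4*x - 1.
φ(x) = x(3−x), so φ'(x) = 3 - 2*x.
Note φ(0) = φ(3) = 0, so the boundary term u·φ vanishes.
LHS = ∫_0^3 u(x) φ'(x) dx = ∫_0^3 (-4*x^3 + 8*x^2 - 3*x) dx. Term by term:
  ∫_0^3 -4*x^3 dx = -81;  ∫_0^3 8*x^2 dx = 72;  ∫_0^3 -3*x dx = -27/2.
Sum: -81 + 72 − 27/2 = -45/2.
So LHS = -45/2.
∫_0^3 v(x) φ(x) dx = ∫_0^3 (-4*x^3 + 13*x^2 - 3*x) dx. Term by term:
  ∫_0^3 -4*x^3 dx = -81;  ∫_0^3 13*x^2 dx = 117;  ∫_0^3 -3*x dx = -27/2.
Sum: -81 + 117 − 27/2 = 45/2.
So RHS = -∫_0^3 v(x) φ(x) dx = -45/2.
LHS = RHS, so the identity holds for this test φ.
Moreover u is smooth here and v(x) = u'(x) = 4*x - 1 pointwise, so the identity holds for every test function. Hence v is the weak derivative of u.


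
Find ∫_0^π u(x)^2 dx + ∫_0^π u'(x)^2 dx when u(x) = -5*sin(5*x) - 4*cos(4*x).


||u||_{H^1(0,π)}^2 = 6800/9 + 461*π

u'(x) = 16*sin(4*x) - 25*cos(5*x).
Expand u² and (u')² and integrate term by term on (0, π), using: for integers n ≥ 1, ∫_0^π sin²(nx) dx = ∫_0^π cos²(nx) dx = π/2; for n ≠ n', ∫_0^π sin(nx)sin(n'x) dx = ∫_0^π cos(nx)cos(n'x) dx = 0; and by product-to-sum, ∫_0^π sin(nx)cos(n'x) dx = ½∫_0^π [sin((n+n')x) + sin((n−n')x)] dx, which is 0 when n+n' is even and 2n/(n²−n'²) when n+n' is odd (it need not vanish on (0, π)).
  u² squared terms: (-5)²·∫sin(5x)² dx = 25·π/2 = 25*π/2;  (-4)²·∫cos(4x)² dx = 16·π/2 = 8*π.
  u² cross terms: 2·(-5)·(-4)·∫sin(5x)·cos(4x) dx = 40·(10/9) = 400/9.
  So ∫_0^π u² dx = 25*π/2 + 8*π + 400/9 = 400/9 + 41*π/2.
  (u')² squared terms: (-25)²·∫cos(5x)² dx = 625·π/2 = 625*π/2;  (16)²·∫sin(4x)² dx = 256·π/2 = 128*π.
  (u')² cross terms: 2·(-25)·(16)·∫cos(5x)·sin(4x) dx = -800·(-8/9) = 6400/9.
  So ∫_0^π (u')² dx = 625*π/2 + 128*π + 6400/9 = 6400/9 + 881*π/2.
||u||_{H^1}^2 = (400/9 + 41*π/2) + (6400/9 + 881*π/2) = 6800/9 + 461*π.


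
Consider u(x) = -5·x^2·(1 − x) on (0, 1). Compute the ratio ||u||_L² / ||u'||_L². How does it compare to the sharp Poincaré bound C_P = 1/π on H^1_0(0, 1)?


||u||_L² / ||u'||_L² = sqrt(14)/14 < C_P = 1/π.

u(x) = -5·x^2·(1 − x), so u'(x) = 5*x*(3*x - 2).
u(x) = -5·x^2·(1 − x) vanishes at x = 0 and x = 1, so u ∈ H^1_0(0, 1). Differentiate via the product rule and integrate the resulting polynomials term by term.
  ∫_0^1 u² dx = ∫_0^1 (25*x^6 - 50*x^5 + 25*x^4) dx. Term by term:
    ∫_0^1 25*x^6 dx = 25/7;  ∫_0^1 -50*x^5 dx = -25/3;  ∫_0^1 25*x^4 dx = 5.
  Sum: 25/7 − 25/3 + 5 = 5/21.
  ∫_0^1 (u')² dx = ∫_0^1 (225*x^4 - 300*x^3 + 100*x^2) dx. Term by term:
    ∫_0^1 225*x^4 dx = 45;  ∫_0^1 -300*x^3 dx = -75;  ∫_0^1 100*x^2 dx = 100/3.
  Sum: 45 − 75 + 100/3 = 10/3.
∫_0^1 u² dx = 5/21, so ||u||_L² = sqrt(105)/21.
∫_0^1 (u')² dx = 10/3, so ||u'||_L² = sqrt(30)/3.
Ratio ||u||_L² / ||u'||_L² = sqrt(14)/14.
Sharp Poincaré constant on H^1_0(0, 1) is C_P = L/π = 1/π, achieved by sin(π·x).
A polynomial bump cannot attain the sharp Poincaré constant (only the first sine eigenfunction does), so the ratio is strictly less than C_P, consistent with ||u||_L² ≤ C_P ||u'||_L².


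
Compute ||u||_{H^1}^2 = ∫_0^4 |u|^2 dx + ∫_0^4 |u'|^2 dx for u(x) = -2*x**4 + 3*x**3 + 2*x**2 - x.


||u||_{H^1}^2 = 5753596/63

The H^1 norm (squared) on an interval (0, L) is
  ||u||_{H^1}^2 = ∫_0^L u(x)^2 dx + ∫_0^L u'(x)^2 dx.
Compute u'(x) = -8*x**3 + 9*x**2 + 4*x - 1.
Then u(x)^2 = 4*x**8 - 12*x**7 + x**6 + 16*x**5 - 2*x**4 - 4*x**3 + x**2 and u'(x)^2 = 64*x**6 - 144*x**5 + 17*x**4 + 88*x**3 - 2*x**2 - 8*x + 1.
Integrate each monomial from 0 to 4 using ∫_0^4 c·x^n dx = c·4^(n+1)/(n+1):
  ∫_0^4 u(x)^2 dx = ∫_0^4 (4*x^8 - 12*x^7 + x^6 + 16*x^5 - 2*x^4 - 4*x^3 + x^2) dx. Term by term:
    ∫_0^4 4*x^8 dx = 1048576/9;  ∫_0^4 -12*x^7 dx = -98304;  ∫_0^4 x^6 dx = 16384/7;
    ∫_0^4 16*x^5 dx = 32768/3;  ∫_0^4 -2*x^4 dx = -2048/5;  ∫_0^4 -4*x^3 dx = -256;
    ∫_0^4 x^2 dx = 64/3.
  Sum: 1048576/9 − 98304 + 16384/7 + 32768/3 − 2048/5 − 256 + 64/3 = 9709376/315.
  ∫_0^4 u'(x)^2 dx = ∫_0^4 (64*x^6 - 144*x^5 + 17*x^4 + 88*x^3 - 2*x^2 - 8*x + 1) dx. Term by term:
    ∫_0^4 64*x^6 dx = 1048576/7;  ∫_0^4 -144*x^5 dx = -98304;  ∫_0^4 17*x^4 dx = 17408/5;
    ∫_0^4 88*x^3 dx = 5632;  ∫_0^4 -2*x^2 dx = -128/3;  ∫_0^4 -8*x dx = -64;
    ∫_0^4 1 dx = 4.
  Sum: 1048576/7 − 98304 + 17408/5 + 5632 − 128/3 − 64 + 4 = 6352868/105.
Adding: ||u||_{H^1}^2 = 9709376/315 + 6352868/105 = 5753596/63.


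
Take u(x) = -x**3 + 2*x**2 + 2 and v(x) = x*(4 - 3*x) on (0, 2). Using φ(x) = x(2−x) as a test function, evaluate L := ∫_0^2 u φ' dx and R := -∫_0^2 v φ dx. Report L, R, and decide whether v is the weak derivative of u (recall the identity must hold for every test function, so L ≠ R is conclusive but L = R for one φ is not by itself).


LHS = -8/15, RHS = -8/15. Yes, v = u' weakly.

u(x) = -x**3 + 2*x**2 + 2, classical derivative u'(x) = -3*x**2 + 4*x.
φ(x) = x(2−x), so φ'(x) = 2 - 2*x.
Note φ(0) = φ(2) = 0, so the boundary term u·φ vanishes.
LHS = ∫_0^2 u(x) φ'(x) dx = ∫_0^2 (2*x^4 - 6*x^3 + 4*x^2 - 4*x + 4) dx. Term by term:
  ∫_0^2 2*x^4 dx = 64/5;  ∫_0^2 -6*x^3 dx = -24;  ∫_0^2 4*x^2 dx = 32/3;
  ∫_0^2 -4*x dx = -8;  ∫_0^2 4 dx = 8.
Sum: 64/5 − 24 + 32/3 − 8 + 8 = -8/15.
So LHS = -8/15.
∫_0^2 v(x) φ(x) dx = ∫_0^2 (3*x^4 - 10*x^3 + 8*x^2) dx. Term by term:
  ∫_0^2 3*x^4 dx = 96/5;  ∫_0^2 -10*x^3 dx = -40;  ∫_0^2 8*x^2 dx = 64/3.
Sum: 96/5 − 40 + 64/3 = 8/15.
So RHS = -∫_0^2 v(x) φ(x) dx = -8/15.
LHS = RHS, so the identity holds for this test φ.
Moreover u is smooth here and v(x) = u'(x) = -3*x**2 + 4*x pointwise, so the identity holds for every test function. Hence v is the weak derivative of u.


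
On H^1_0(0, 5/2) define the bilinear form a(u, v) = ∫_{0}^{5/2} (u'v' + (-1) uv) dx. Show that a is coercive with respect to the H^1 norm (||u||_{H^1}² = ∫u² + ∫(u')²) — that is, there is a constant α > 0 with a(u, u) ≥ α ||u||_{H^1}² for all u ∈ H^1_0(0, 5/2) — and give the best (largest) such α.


α = (-25 + 4*π^2)/(25 + 4*π^2)

Coercivity of a(·,·) on H^1_0(0, 5/2) means a(u, u) ≥ α ||u||_{H^1}² for every u ∈ H^1_0.
The interval has length L = 5/2, and Poincaré/coercivity depend only on L. Here a(u, u) = ∫(u')² + (-1)·∫u².
Here c = -1 < 0 with |c| < (π/L)² = 4*π^2/25, so coercivity still holds. The condition a(u,u) ≥ α||u||_{H^1}² reads (1−α)∫(u')² ≥ (α−c)∫u². Any admissible α is ≤ 1 (rapidly oscillating u have ∫u²/∫(u')² → 0), and α = 1 would force 0 ≥ (1−c)∫u², impossible since c < 1; so 1−α > 0. By the sharp Poincaré inequality on H^1_0 of an interval of length L, ∫(u')² ≥ (π/L)²∫u² with equality for the first sine mode sin(π(x−x₀)/L) (x₀ the left endpoint), so the inequality holds for all u iff (1−α)(π/L)² ≥ α − c, i.e. α ≤ ((π/L)² + c)/((π/L)² + 1) = (1 + c(L/π)²)/(1 + (L/π)²). (Direct route, valid since c ≤ 0: Poincaré gives c∫u² ≥ c(L/π)²∫(u')², so a(u,u) ≥ (1 + c(L/π)²)∫(u')², while ||u||_{H^1}² ≤ (1 + (L/π)²)∫(u')²; dividing yields the same α.) With (π/L)² = 4*π^2/25 and c = -1, the largest admissible constant is α = ((π/L)² + c)/((π/L)² + 1).
Simplifying, α = (-25 + 4*π^2)/(25 + 4*π^2).


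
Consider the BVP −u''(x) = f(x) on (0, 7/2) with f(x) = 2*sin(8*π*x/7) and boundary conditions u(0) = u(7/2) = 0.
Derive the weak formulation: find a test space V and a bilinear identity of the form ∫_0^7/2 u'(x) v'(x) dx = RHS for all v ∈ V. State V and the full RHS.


V = H^1_0(0, 7/2) (so v(0) = v(7/2) = 0); weak form: ∫_0^7/2 u'v' dx = ∫_0^7/2 (2*sin(8*π*x/7)) v dx for all v ∈ V.

Multiply both sides by a test function v and integrate from 0 to 7/2:
  ∫_0^7/2 −u''(x) v(x) dx = ∫_0^7/2 f(x) v(x) dx.
Integrate the LHS by parts once:
  ∫_0^7/2 −u'' v dx = −[u'(x) v(x)]_0^7/2 + ∫_0^7/2 u'(x) v'(x) dx.
Thus ∫_0^7/2 u'(x) v'(x) dx = ∫_0^7/2 f(x) v(x) dx + [u'(x) v(x)]_0^7/2.
Choose V so that boundary terms are either known or forced to vanish.
u is Dirichlet: u(0) = u(7/2) = 0. Let V = H^1_0(0, 7/2); then v(0) = v(7/2) = 0, and [u' v]_0^7/2 = 0.
Weak formulation: find u (satisfying any essential BC) such that ∫_0^7/2 u'(x) v'(x) dx = ∫_0^7/2 f v dx for all v ∈ V.
Substituting f(x) = 2*sin(8*π*x/7), the right-hand side is ∫_0^7/2 (2*sin(8*π*x/7)) v dx.


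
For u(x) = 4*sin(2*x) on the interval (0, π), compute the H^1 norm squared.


||u||_{H^1(0,π)}^2 = 40*π

u'(x) = 8*cos(2*x).
Expand u² and (u')² and integrate term by term on (0, π), using: for integers n ≥ 1, ∫_0^π sin²(nx) dx = ∫_0^π cos²(nx) dx = π/2; for n ≠ n', ∫_0^π sin(nx)sin(n'x) dx = ∫_0^π cos(nx)cos(n'x) dx = 0; and by product-to-sum, ∫_0^π sin(nx)cos(n'x) dx = ½∫_0^π [sin((n+n')x) + sin((n−n')x)] dx, which is 0 when n+n' is even and 2n/(n²−n'²) when n+n' is odd (it need not vanish on (0, π)).
  u² squared terms: (4)²·∫sin(2x)² dx = 16·π/2 = 8*π.
  So ∫_0^π u² dx = 8*π.
  (u')² squared terms: (8)²·∫cos(2x)² dx = 64·π/2 = 32*π.
  So ∫_0^π (u')² dx = 32*π.
||u||_{H^1}^2 = (8*π) + (32*π) = 40*π.


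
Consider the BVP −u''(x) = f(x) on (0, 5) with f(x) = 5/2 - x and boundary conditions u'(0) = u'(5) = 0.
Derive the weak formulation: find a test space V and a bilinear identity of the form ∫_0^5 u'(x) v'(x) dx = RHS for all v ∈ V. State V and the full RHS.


V = H^1(0, 5) (no boundary constraint on v; u is determined up to an additive constant); weak form: ∫_0^5 u'v' dx = ∫_0^5 (5/2 - x) v dx for all v ∈ V.

Multiply both sides by a test function v and integrate from 0 to 5:
  ∫_0^5 −u''(x) v(x) dx = ∫_0^5 f(x) v(x) dx.
Integrate the LHS by parts once:
  ∫_0^5 −u'' v dx = −[u'(x) v(x)]_0^5 + ∫_0^5 u'(x) v'(x) dx.
Thus ∫_0^5 u'(x) v'(x) dx = ∫_0^5 f(x) v(x) dx + [u'(x) v(x)]_0^5.
Choose V so that boundary terms are either known or forced to vanish.
u has homogeneous Neumann: u'(0) = u'(5) = 0. So [u' v]_0^5 = 0·v(5) − 0·v(0) = 0 for any v; take V = H^1(0, 5).
Weak formulation: find u (satisfying any essential BC) such that ∫_0^5 u'(x) v'(x) dx = ∫_0^5 f v dx for all v ∈ V (homogeneous Neumann, so boundary terms vanish).
Substituting f(x) = 5/2 - x, the right-hand side is ∫_0^5 (5/2 - x) v dx.
Compatibility check (pure Neumann): taking v ≡ 1 ∈ V gives 0 = ∫_0^5 f dx + (0) − (0), i.e. ∫_0^5 f dx must equal u'(0) − u'(5) = 0. Indeed ∫_0^5 (5/2 - x) dx = 0, so the data are compatible. The solution is then unique only up to an additive constant (fix it e.g. by requiring ∫_0^5 u dx = 0).


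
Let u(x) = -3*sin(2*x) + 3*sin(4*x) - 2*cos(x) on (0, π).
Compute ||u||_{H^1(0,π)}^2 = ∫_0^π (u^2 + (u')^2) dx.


||u||_{H^1(0,π)}^2 = 96/5 + 103*π

u'(x) = 2*sin(x) - 6*cos(2*x) + 12*cos(4*x).
Expand u² and (u')² and integrate term by term on (0, π), using: for integers n ≥ 1, ∫_0^π sin²(nx) dx = ∫_0^π cos²(nx) dx = π/2; for n ≠ n', ∫_0^π sin(nx)sin(n'x) dx = ∫_0^π cos(nx)cos(n'x) dx = 0; and by product-to-sum, ∫_0^π sin(nx)cos(n'x) dx = ½∫_0^π [sin((n+n')x) + sin((n−n')x)] dx, which is 0 when n+n' is even and 2n/(n²−n'²) when n+n' is odd (it need not vanish on (0, π)).
  u² squared terms: (-3)²·∫sin(2x)² dx = 9·π/2 = 9*π/2;  (-2)²·∫cos(x)² dx = 4·π/2 = 2*π;  (3)²·∫sin(4x)² dx = 9·π/2 = 9*π/2.
  u² cross terms: 2·(-3)·(-2)·∫sin(2x)·cos(x) dx = 12·(4/3) = 16;  2·(-3)·(3)·∫sin(2x)·sin(4x) dx = -18·(0) = 0;  2·(-2)·(3)·∫cos(x)·sin(4x) dx = -12·(8/15) = -32/5.
  So ∫_0^π u² dx = 9*π/2 + 2*π + 9*π/2 + 16 + 0 − 32/5 = 48/5 + 11*π.
  (u')² squared terms: (-6)²·∫cos(2x)² dx = 36·π/2 = 18*π;  (2)²·∫sin(x)² dx = 4·π/2 = 2*π;  (12)²·∫cos(4x)² dx = 144·π/2 = 72*π.
  (u')² cross terms: 2·(-6)·(2)·∫cos(2x)·sin(x) dx = -24·(-2/3) = 16;  2·(-6)·(12)·∫cos(2x)·cos(4x) dx = -144·(0) = 0;  2·(2)·(12)·∫sin(x)·cos(4x) dx = 48·(-2/15) = -32/5.
  So ∫_0^π (u')² dx = 18*π + 2*π + 72*π + 16 + 0 − 32/5 = 48/5 + 92*π.
||u||_{H^1}^2 = (48/5 + 11*π) + (48/5 + 92*π) = 96/5 + 103*π.


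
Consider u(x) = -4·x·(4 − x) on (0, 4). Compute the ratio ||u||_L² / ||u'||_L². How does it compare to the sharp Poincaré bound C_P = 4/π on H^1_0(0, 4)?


||u||_L² / ||u'||_L² = 2*sqrt(10)/5 < C_P = 4/π.

u(x) = -4·x·(4 − x), so u'(x) = 8*x - 16.
u(x) = -4·x·(4 − x) vanishes at x = 0 and x = 4, so u ∈ H^1_0(0, 4). Differentiate via the product rule and integrate the resulting polynomials term by term.
  ∫_0^4 u² dx = ∫_0^4 (16*x^4 - 128*x^3 + 256*x^2) dx. Term by term:
    ∫_0^4 16*x^4 dx = 16384/5;  ∫_0^4 -128*x^3 dx = -8192;  ∫_0^4 256*x^2 dx = 16384/3.
  Sum: 16384/5 − 8192 + 16384/3 = 8192/15.
  ∫_0^4 (u')² dx = ∫_0^4 (64*x^2 - 256*x + 256) dx. Term by term:
    ∫_0^4 64*x^2 dx = 4096/3;  ∫_0^4 -256*x dx = -2048;  ∫_0^4 256 dx = 1024.
  Sum: 4096/3 − 2048 + 1024 = 1024/3.
∫_0^4 u² dx = 8192/15, so ||u||_L² = 64*sqrt(30)/15.
∫_0^4 (u')² dx = 1024/3, so ||u'||_L² = 32*sqrt(3)/3.
Ratio ||u||_L² / ||u'||_L² = 2*sqrt(10)/5.
Sharp Poincaré constant on H^1_0(0, 4) is C_P = L/π = 4/π, achieved by sin(π/4·x).
A polynomial bump cannot attain the sharp Poincaré constant (only the first sine eigenfunction does), so the ratio is strictly less than C_P, consistent with ||u||_L² ≤ C_P ||u'||_L².


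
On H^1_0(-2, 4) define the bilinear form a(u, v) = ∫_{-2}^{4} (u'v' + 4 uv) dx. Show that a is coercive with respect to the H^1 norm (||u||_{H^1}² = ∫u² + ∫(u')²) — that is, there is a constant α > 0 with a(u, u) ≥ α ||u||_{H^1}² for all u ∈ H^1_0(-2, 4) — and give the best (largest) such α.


α = 1

Coercivity of a(·,·) on H^1_0(-2, 4) means a(u, u) ≥ α ||u||_{H^1}² for every u ∈ H^1_0.
The interval has length L = 6, and Poincaré/coercivity depend only on L. Here a(u, u) = ∫(u')² + (4)·∫u².
Here c = 4 ≥ 1, so a(u,u) = ∫(u')² + c∫u² ≥ ∫(u')² + ∫u² = ||u||_{H^1}², i.e. α = 1 works. No larger α is possible: a(u,u) ≥ α||u||_{H^1}² means (1−α)∫(u')² ≥ (α−c)∫u², and for the modes u_n = sin(nπ(x−x₀)/L) (x₀ the left endpoint) one has ∫u_n²/∫(u_n')² = (L/(nπ))² → 0, so a(u_n,u_n)/||u_n||_{H^1}² → 1. Hence the optimal constant is α = 1.
Therefore α = 1.


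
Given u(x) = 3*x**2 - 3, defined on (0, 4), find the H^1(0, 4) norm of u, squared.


||u||_{H^1}^2 = 11316/5

The H^1 norm (squared) on an interval (0, L) is
  ||u||_{H^1}^2 = ∫_0^L u(x)^2 dx + ∫_0^L u'(x)^2 dx.
Compute u'(x) = 6*x.
Then u(x)^2 = 9*x**4 - 18*x**2 + 9 and u'(x)^2 = 36*x**2.
Integrate each monomial from 0 to 4 using ∫_0^4 c·x^n dx = c·4^(n+1)/(n+1):
  ∫_0^4 u(x)^2 dx = ∫_0^4 (9*x^4 - 18*x^2 + 9) dx. Term by term:
    ∫_0^4 9*x^4 dx = 9216/5;  ∫_0^4 -18*x^2 dx = -384;  ∫_0^4 9 dx = 36.
  Sum: 9216/5 − 384 + 36 = 7476/5.
  ∫_0^4 u'(x)^2 dx = ∫_0^4 (36*x^2) dx. Term by term:
    ∫_0^4 36*x^2 dx = 768.
Adding: ||u||_{H^1}^2 = 7476/5 + 768 = 11316/5.


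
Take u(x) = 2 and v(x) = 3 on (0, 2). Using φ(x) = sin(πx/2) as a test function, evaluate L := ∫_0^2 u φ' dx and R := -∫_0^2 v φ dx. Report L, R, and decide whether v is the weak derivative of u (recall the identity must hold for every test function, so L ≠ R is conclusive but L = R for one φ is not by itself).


LHS = 0, RHS = -12/π. No, v is not the weak derivative of u.

u(x) = 2, classical derivative u'(x) = 0.
φ(x) = sin(πx/2), so φ'(x) = π*cos(π*x/2)/2.
Note φ(0) = φ(2) = 0, so the boundary term u·φ vanishes.
LHS = ∫_0^2 u(x) φ'(x) dx = ∫_0^2 (π*cos(π*x/2)) dx. Term by term:
  ∫_0^2 π*cos(π*x/2) dx = 0.
So LHS = 0.
∫_0^2 v(x) φ(x) dx = ∫_0^2 (3*sin(π*x/2)) dx. Term by term:
  ∫_0^2 3*sin(π*x/2) dx = 12/π.
So RHS = -∫_0^2 v(x) φ(x) dx = -12/π.
LHS − RHS = 12/π ≠ 0, so the identity fails.
(For a valid weak derivative the identity must hold for EVERY test function, in particular this one. The failure shows v is NOT the weak derivative of u.)
Correct weak derivative would be u'(x) = 0.


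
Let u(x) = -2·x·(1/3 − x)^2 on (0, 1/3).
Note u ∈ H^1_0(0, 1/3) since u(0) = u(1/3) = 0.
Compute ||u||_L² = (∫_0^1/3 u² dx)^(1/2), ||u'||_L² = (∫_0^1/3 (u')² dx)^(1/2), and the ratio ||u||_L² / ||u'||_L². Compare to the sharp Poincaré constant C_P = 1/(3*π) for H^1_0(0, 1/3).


||u||_L² / ||u'||_L² = sqrt(14)/42 < C_P = 1/(3*π).

u(x) = -2·x·(1/3 − x)^2, so u'(x) = -6*x^2 + 8*x/3 - 2/9.
u(x) = -2·x·(1/3 − x)^2 vanishes at x = 0 and x = 1/3, so u ∈ H^1_0(0, 1/3). Differentiate via the product rule and integrate the resulting polynomials term by term.
  ∫_0^1/3 u² dx = ∫_0^1/3 (4*x^6 - 16*x^5/3 + 8*x^4/3 - 16*x^3/27 + 4*x^2/81) dx. Term by term:
    ∫_0^1/3 4*x^6 dx = 4/15309;  ∫_0^1/3 -16*x^5/3 dx = -8/6561;  ∫_0^1/3 8*x^4/3 dx = 8/3645;
    ∫_0^1/3 -16*x^3/27 dx = -4/2187;  ∫_0^1/3 4*x^2/81 dx = 4/6561.
  Sum: 4/15309 − 8/6561 + 8/3645 − 4/2187 + 4/6561 = 4/229635.
  ∫_0^1/3 (u')² dx = ∫_0^1/3 (36*x^4 - 32*x^3 + 88*x^2/9 - 32*x/27 + 4/81) dx. Term by term:
    ∫_0^1/3 36*x^4 dx = 4/135;  ∫_0^1/3 -32*x^3 dx = -8/81;  ∫_0^1/3 88*x^2/9 dx = 88/729;
    ∫_0^1/3 -32*x/27 dx = -16/243;  ∫_0^1/3 4/81 dx = 4/243.
  Sum: 4/135 − 8/81 + 88/729 − 16/243 + 4/243 = 8/3645.
∫_0^1/3 u² dx = 4/229635, so ||u||_L² = 2*sqrt(35)/2835.
∫_0^1/3 (u')² dx = 8/3645, so ||u'||_L² = 2*sqrt(10)/135.
Ratio ||u||_L² / ||u'||_L² = sqrt(14)/42.
Sharp Poincaré constant on H^1_0(0, 1/3) is C_P = L/π = 1/(3*π), achieved by sin(3*π·x).
A polynomial bump cannot attain the sharp Poincaré constant (only the first sine eigenfunction does), so the ratio is strictly less than C_P, consistent with ||u||_L² ≤ C_P ||u'||_L².
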